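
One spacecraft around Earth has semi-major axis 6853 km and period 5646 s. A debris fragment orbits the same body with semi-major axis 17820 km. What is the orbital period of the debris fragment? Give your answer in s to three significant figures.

T₂ ≈ 23700 s

Kepler's third law: T² ∝ a³, so T₂ = T₁ (a₂/a₁)^(3/2).
a₂/a₁ = 2.600, (a₂/a₁)^(3/2) = 4.193.
T₂ = 5646 × 4.193 = 23670 s.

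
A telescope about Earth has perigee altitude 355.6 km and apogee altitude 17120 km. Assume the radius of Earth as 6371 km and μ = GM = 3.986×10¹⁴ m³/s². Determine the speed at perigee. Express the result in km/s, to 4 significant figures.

r_p = 6371 + 355.6 = 6726.6 km = 6.7266×10⁶ m.
r_a = 6371 + 17120 = 23491 km = 2.3491×10⁷ m.
Semi-major axis a = (r_p + r_a)/2 = 15109 km = 1.511×10⁷ m.
Vis-viva: v² = μ(2/r − 1/a) = 3.986×10¹⁴ × (2.973×10⁻⁷ − 6.619×10⁻⁸) = 9.213×10⁷ m²/s².
v = 9599 m/s = 9.599 km/s.

v ≈ 9.599 km/s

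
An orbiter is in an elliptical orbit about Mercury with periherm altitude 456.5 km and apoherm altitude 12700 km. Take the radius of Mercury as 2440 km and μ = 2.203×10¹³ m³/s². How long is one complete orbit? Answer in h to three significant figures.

r_p = 2440 + 456.5 = 2896.5 km = 2.8965×10⁶ m.
r_a = 2440 + 12700 = 15140 km = 1.5140×10⁷ m.
Semi-major axis a = (r_p + r_a)/2 = (2896.5 + 15140)/2 = 9018.2 km = 9.018×10⁶ m.
By Kepler's third law T = 2π√(a³/μ) = 2π × 5.770×10³ = 3.625×10⁴ s.
= 10.07 h.

T ≈ 10.1 h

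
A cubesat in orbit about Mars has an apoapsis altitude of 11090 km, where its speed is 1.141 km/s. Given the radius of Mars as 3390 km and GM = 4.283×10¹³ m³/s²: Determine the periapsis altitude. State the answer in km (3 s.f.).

r_a = 3390 + 11090 = 14480 km = 1.448×10⁷ m.
Specific energy ε = v²/2 − μ/r = -2.307×10⁶ J/kg, so a = −μ/(2ε) = 9.283×10⁶ m.
The apsides satisfy r_p + r_a = 2a, so the periapsis radius is 2a − r_a = 4.086×10⁶ m = 4085.8 km.
Periapsis altitude = 4085.8 − 3390 = 695.78 km.

periapsis altitude ≈ 696 km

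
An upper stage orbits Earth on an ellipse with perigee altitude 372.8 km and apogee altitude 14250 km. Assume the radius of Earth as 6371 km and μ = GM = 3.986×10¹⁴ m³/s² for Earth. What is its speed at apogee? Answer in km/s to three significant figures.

v ≈ 3.09 km/s

r_p = 6371 + 372.8 = 6743.8 km = 6.7438×10⁶ m.
r_a = 6371 + 14250 = 20621 km = 2.0621×10⁷ m.
Semi-major axis a = (r_p + r_a)/2 = 13682 km = 1.368×10⁷ m.
Vis-viva: v² = μ(2/r − 1/a) = 3.986×10¹⁴ × (9.699×10⁻⁸ − 7.309×10⁻⁸) = 9.527×10⁶ m²/s².
v = 3087 m/s = 3.087 km/s.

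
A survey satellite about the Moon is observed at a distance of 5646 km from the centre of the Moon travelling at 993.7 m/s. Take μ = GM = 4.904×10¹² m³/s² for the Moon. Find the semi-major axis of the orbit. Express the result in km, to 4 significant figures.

a ≈ 6541 km

r = 5.646×10⁶ m.
Vis-viva rearranged: 1/a = 2/r − v²/μ = 3.542×10⁻⁷ − 2.014×10⁻⁷ = 1.529×10⁻⁷ m⁻¹.
a = 6.541×10⁶ m = 6541.1 km.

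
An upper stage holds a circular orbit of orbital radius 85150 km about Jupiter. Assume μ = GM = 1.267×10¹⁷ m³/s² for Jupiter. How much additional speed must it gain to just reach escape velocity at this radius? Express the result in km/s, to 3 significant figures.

r = 85150 km = 8.515×10⁷ m.
Circular speed v_c = √(μ/r) = 38570 m/s.
Escape speed v_esc = √(2μ/r) = √2 × v_c = 54550 m/s.
Δv = v_esc − v_c = 15980 m/s = 15.98 km/s.

Δv ≈ 16.0 km/s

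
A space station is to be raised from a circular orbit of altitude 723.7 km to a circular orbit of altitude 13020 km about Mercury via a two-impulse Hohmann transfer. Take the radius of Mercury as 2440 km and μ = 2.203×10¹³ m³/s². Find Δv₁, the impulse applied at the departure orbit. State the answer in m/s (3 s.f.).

r₁ = 2440 + 723.7 = 3163.7 km = 3.1637×10⁶ m.
r₂ = 2440 + 13020 = 15460 km = 1.5460×10⁷ m.
Transfer ellipse a_t = (r₁ + r₂)/2 = 9.312×10⁶ m.
At r₁: circular v_c1 = √(μ/r₁) = 2639 m/s; transfer-periherm v_p = √[μ(2/r₁ − 1/a_t)] = 3400 m/s.
Δv₁ = v_p − v_c1 = 761.3 m/s.

Δv ≈ 761 m/s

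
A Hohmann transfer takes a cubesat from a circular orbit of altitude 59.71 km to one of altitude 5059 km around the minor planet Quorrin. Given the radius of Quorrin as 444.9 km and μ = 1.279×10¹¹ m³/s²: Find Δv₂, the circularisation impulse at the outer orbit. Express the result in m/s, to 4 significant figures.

Δv ≈ 89.96 m/s

r₁ = 444.9 + 59.71 = 504.61 km = 5.0461×10⁵ m.
r₂ = 444.9 + 5059 = 5503.9 km = 5.5039×10⁶ m.
Transfer ellipse a_t = (r₁ + r₂)/2 = 3.004×10⁶ m.
At r₁: circular v_c1 = √(μ/r₁) = 503.5 m/s; transfer-periapsis v_p = √[μ(2/r₁ − 1/a_t)] = 681.4 m/s.
At r₂: circular v_c2 = √(μ/r₂) = 152.4 m/s; transfer-apoapsis v_a = √[μ(2/r₂ − 1/a_t)] = 62.48 m/s.
Δv₂ = v_c2 − v_a = 89.96 m/s.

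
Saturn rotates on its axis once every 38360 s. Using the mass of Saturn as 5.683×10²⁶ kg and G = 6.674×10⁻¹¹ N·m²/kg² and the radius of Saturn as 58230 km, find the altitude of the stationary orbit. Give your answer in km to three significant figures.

μ = GM = 6.674×10⁻¹¹ × 5.683×10²⁶ = 3.793×10¹⁶ m³/s².
A synchronous orbit has period T, so by Kepler's third law a = (μT²/4π²)^(1/3).
μT²/4π² = 3.793×10¹⁶ × (3.836×10⁴)² / 39.48 = 1.414×10²⁴ m³.
a = 1.122×10⁸ m = 1.1223×10⁵ km.
Altitude h = a − R = 1.1223×10⁵ − 58230 = 54003 km.

h_sync ≈ 54000 km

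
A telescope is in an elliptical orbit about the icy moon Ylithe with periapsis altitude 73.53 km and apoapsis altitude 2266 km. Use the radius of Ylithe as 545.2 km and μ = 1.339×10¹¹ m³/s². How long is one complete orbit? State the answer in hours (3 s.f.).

T ≈ 10.7 hours

r_p = 545.2 + 73.53 = 618.73 km = 6.1873×10⁵ m.
r_a = 545.2 + 2266 = 2811.2 km = 2.8112×10⁶ m.
Semi-major axis a = (r_p + r_a)/2 = (618.73 + 2811.2)/2 = 1715.0 km = 1.715×10⁶ m.
By Kepler's third law T = 2π√(a³/μ) = 2π × 6.138×10³ = 3.856×10⁴ s.
= 10.71 hours.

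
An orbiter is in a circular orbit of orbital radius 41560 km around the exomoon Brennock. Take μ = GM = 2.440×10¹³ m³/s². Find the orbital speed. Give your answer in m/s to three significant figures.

r = 41560 km = 4.156×10⁷ m.
For a circular orbit v = √(μ/r) = √(2.440×10¹³ / 4.156×10⁷) = √(5.871×10⁵) = 766.2 m/s.

v ≈ 766 m/s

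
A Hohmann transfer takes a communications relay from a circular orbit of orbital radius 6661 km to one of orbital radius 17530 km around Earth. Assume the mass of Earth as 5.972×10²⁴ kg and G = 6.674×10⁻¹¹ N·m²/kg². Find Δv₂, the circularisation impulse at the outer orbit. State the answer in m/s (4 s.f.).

Δv ≈ 1230 m/s

μ = GM = 6.674×10⁻¹¹ × 5.972×10²⁴ = 3.986×10¹⁴ m³/s².
r₁ = 6661 km = 6.661×10⁶ m.
r₂ = 17530 km = 1.753×10⁷ m.
Transfer ellipse a_t = (r₁ + r₂)/2 = 1.210×10⁷ m.
At r₁: circular v_c1 = √(μ/r₁) = 7735 m/s; transfer-perigee v_p = √[μ(2/r₁ − 1/a_t)] = 9312 m/s.
At r₂: circular v_c2 = √(μ/r₂) = 4768 m/s; transfer-apogee v_a = √[μ(2/r₂ − 1/a_t)] = 3539 m/s.
Δv₂ = v_c2 − v_a = 1230 m/s.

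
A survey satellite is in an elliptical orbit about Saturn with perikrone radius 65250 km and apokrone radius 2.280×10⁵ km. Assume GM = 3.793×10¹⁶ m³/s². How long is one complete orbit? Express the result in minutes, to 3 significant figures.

Semi-major axis a = (r_p + r_a)/2 = (65250 + 2.2800×10⁵)/2 = 1.4662×10⁵ km = 1.466×10⁸ m.
By Kepler's third law T = 2π√(a³/μ) = 2π × 9.116×10³ = 5.728×10⁴ s.
= 954.7 minutes.

T ≈ 955 minutes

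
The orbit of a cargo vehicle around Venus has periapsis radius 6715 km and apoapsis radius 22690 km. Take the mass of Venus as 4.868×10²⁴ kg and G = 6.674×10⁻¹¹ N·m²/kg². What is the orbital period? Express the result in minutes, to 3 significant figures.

μ = GM = 6.674×10⁻¹¹ × 4.868×10²⁴ = 3.249×10¹⁴ m³/s².
Semi-major axis a = (r_p + r_a)/2 = (6715.0 + 22690)/2 = 14702 km = 1.470×10⁷ m.
By Kepler's third law T = 2π√(a³/μ) = 2π × 3.128×10³ = 1.965×10⁴ s.
= 327.5 minutes.

T ≈ 328 minutes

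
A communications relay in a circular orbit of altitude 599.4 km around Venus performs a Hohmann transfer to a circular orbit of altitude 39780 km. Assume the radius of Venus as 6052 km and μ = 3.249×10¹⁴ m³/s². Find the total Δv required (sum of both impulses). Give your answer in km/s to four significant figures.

Δv_total ≈ 3.569 km/s

r₁ = 6052 + 599.4 = 6651.4 km = 6.6514×10⁶ m.
r₂ = 6052 + 39780 = 45832 km = 4.5832×10⁷ m.
Transfer ellipse a_t = (r₁ + r₂)/2 = 2.624×10⁷ m.
At r₁: circular v_c1 = √(μ/r₁) = 6989 m/s; transfer-periapsis v_p = √[μ(2/r₁ − 1/a_t)] = 9236 m/s.
Δv₁ = v_p − v_c1 = 2247 m/s.
At r₂: circular v_c2 = √(μ/r₂) = 2663 m/s; transfer-apoapsis v_a = √[μ(2/r₂ − 1/a_t)] = 1340 m/s.
Δv₂ = v_c2 − v_a = 1322 m/s.
Total Δv = Δv₁ + Δv₂ = 3569 m/s = 3.569 km/s.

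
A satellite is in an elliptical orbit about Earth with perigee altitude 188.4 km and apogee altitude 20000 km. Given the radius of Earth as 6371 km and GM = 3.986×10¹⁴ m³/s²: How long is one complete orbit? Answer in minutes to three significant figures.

r_p = 6371 + 188.4 = 6559.4 km = 6.5594×10⁶ m.
r_a = 6371 + 20000 = 26371 km = 2.6371×10⁷ m.
Semi-major axis a = (r_p + r_a)/2 = (6559.4 + 26371)/2 = 16465 km = 1.647×10⁷ m.
By Kepler's third law T = 2π√(a³/μ) = 2π × 3.346×10³ = 2.103×10⁴ s.
= 350.4 minutes.

T ≈ 350 minutes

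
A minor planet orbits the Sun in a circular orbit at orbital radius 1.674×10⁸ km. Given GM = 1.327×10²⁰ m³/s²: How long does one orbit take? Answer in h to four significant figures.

T ≈ 10380 h

r = 1.674×10⁸ km = 1.674×10¹¹ m.
Kepler's third law: T = 2π√(r³/μ) = 2π√((1.674×10¹¹)³ / 1.327×10²⁰).
r³/μ = 3.535×10¹³ s², so T = 2π × 5.946×10⁶ = 3.736×10⁷ s.
Converting: 3.736×10⁷ s ÷ 3600 = 10380 h.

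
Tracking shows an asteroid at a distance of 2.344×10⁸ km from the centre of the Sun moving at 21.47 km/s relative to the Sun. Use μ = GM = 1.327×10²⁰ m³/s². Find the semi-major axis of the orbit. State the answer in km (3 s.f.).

r = 2.344×10¹¹ m.
Vis-viva rearranged: 1/a = 2/r − v²/μ = 8.532×10⁻¹² − 3.474×10⁻¹² = 5.059×10⁻¹² m⁻¹.
a = 1.977×10¹¹ m = 1.9768×10⁸ km.

a ≈ 1.98×10⁸ km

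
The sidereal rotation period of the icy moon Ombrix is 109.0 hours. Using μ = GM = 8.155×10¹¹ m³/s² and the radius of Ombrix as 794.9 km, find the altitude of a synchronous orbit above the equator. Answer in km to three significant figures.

T = 109.0 hours = 3.924×10⁵ s.
A synchronous orbit has period T, so by Kepler's third law a = (μT²/4π²)^(1/3).
μT²/4π² = 8.155×10¹¹ × (3.924×10⁵)² / 39.48 = 3.181×10²¹ m³.
a = 1.471×10⁷ m = 14706 km.
Altitude h = a − R = 14706 − 794.9 = 13912 km.

h_sync ≈ 13900 km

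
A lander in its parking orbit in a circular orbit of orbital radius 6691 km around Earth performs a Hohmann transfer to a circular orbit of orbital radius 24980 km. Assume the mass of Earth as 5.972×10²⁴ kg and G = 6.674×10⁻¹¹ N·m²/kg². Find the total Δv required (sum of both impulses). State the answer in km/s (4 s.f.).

μ = GM = 6.674×10⁻¹¹ × 5.972×10²⁴ = 3.986×10¹⁴ m³/s².
r₁ = 6691 km = 6.691×10⁶ m.
r₂ = 24980 km = 2.498×10⁷ m.
Transfer ellipse a_t = (r₁ + r₂)/2 = 1.584×10⁷ m.
At r₁: circular v_c1 = √(μ/r₁) = 7718 m/s; transfer-perigee v_p = √[μ(2/r₁ − 1/a_t)] = 9694 m/s.
Δv₁ = v_p − v_c1 = 1976 m/s.
At r₂: circular v_c2 = √(μ/r₂) = 3994 m/s; transfer-apogee v_a = √[μ(2/r₂ − 1/a_t)] = 2596 m/s.
Δv₂ = v_c2 − v_a = 1398 m/s.
Total Δv = Δv₁ + Δv₂ = 3374 m/s = 3.374 km/s.

Δv_total ≈ 3.374 km/s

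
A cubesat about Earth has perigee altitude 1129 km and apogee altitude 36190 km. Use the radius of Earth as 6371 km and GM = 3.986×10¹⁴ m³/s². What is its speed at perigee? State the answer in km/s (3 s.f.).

r_p = 6371 + 1129 = 7500.0 km = 7.5000×10⁶ m.
r_a = 6371 + 36190 = 42561 km = 4.2561×10⁷ m.
Semi-major axis a = (r_p + r_a)/2 = 25030 km = 2.503×10⁷ m.
Vis-viva: v² = μ(2/r − 1/a) = 3.986×10¹⁴ × (2.667×10⁻⁷ − 3.995×10⁻⁸) = 9.037×10⁷ m²/s².
v = 9506 m/s = 9.506 km/s.

v ≈ 9.51 km/s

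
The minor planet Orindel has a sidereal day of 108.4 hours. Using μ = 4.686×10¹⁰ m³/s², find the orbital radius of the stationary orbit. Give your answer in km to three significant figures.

T = 108.4 hours = 3.902×10⁵ s.
A synchronous orbit has period T, so by Kepler's third law a = (μT²/4π²)^(1/3).
μT²/4π² = 4.686×10¹⁰ × (3.902×10⁵)² / 39.48 = 1.808×10²⁰ m³.
a = 5.654×10⁶ m = 5654.2 km.

r_sync ≈ 5650 km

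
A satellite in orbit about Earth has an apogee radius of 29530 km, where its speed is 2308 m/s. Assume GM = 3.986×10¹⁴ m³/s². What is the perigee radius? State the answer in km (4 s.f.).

perigee radius ≈ 7259 km

r_a = 2.953×10⁷ m.
Specific energy ε = v²/2 − μ/r = -1.083×10⁷ J/kg, so a = −μ/(2ε) = 1.839×10⁷ m.
The apsides satisfy r_p + r_a = 2a, so the perigee radius is 2a − r_a = 7.259×10⁶ m = 7259.2 km.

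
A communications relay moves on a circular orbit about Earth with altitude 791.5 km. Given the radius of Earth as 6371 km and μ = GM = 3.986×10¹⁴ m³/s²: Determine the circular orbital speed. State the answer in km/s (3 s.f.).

v ≈ 7.46 km/s

r = 6371 + 791.5 = 7162.5 km = 7.1625×10⁶ m.
For a circular orbit v = √(μ/r) = √(3.986×10¹⁴ / 7.162×10⁶) = √(5.565×10⁷) = 7460 m/s.
That is 7.460 km/s.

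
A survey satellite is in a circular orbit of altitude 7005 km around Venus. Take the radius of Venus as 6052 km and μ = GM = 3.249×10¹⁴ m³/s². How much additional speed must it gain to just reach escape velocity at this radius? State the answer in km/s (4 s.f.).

r = 6052 + 7005 = 13057 km = 1.3057×10⁷ m.
Circular speed v_c = √(μ/r) = 4988 m/s.
Escape speed v_esc = √(2μ/r) = √2 × v_c = 7055 m/s.
Δv = v_esc − v_c = 2066 m/s = 2.066 km/s.

Δv ≈ 2.066 km/s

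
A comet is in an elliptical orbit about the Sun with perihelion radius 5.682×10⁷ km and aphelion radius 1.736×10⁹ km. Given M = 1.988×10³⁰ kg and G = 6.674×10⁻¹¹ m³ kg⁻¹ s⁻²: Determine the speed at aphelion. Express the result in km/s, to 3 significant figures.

v ≈ 2.20 km/s

μ = GM = 6.674×10⁻¹¹ × 1.988×10³⁰ = 1.327×10²⁰ m³/s².
Semi-major axis a = (r_p + r_a)/2 = 8.9641×10⁸ km = 8.964×10¹¹ m.
Vis-viva: v² = μ(2/r − 1/a) = 1.327×10²⁰ × (1.152×10⁻¹² − 1.116×10⁻¹²) = 4.844×10⁶ m²/s².
v = 2201 m/s = 2.201 km/s.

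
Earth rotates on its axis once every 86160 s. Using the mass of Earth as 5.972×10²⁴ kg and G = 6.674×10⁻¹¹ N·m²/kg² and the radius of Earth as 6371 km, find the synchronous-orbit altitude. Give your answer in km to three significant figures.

μ = GM = 6.674×10⁻¹¹ × 5.972×10²⁴ = 3.986×10¹⁴ m³/s².
A synchronous orbit has period T, so by Kepler's third law a = (μT²/4π²)^(1/3).
μT²/4π² = 3.986×10¹⁴ × (8.616×10⁴)² / 39.48 = 7.495×10²² m³.
a = 4.216×10⁷ m = 42162 km.
Altitude h = a − R = 42162 − 6371 = 35791 km.

h_sync ≈ 35800 km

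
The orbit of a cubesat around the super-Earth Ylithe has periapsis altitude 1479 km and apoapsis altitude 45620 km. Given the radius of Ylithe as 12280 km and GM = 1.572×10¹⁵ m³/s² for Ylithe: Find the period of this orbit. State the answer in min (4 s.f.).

T ≈ 566.5 min

r_p = 12280 + 1479 = 13759 km = 1.3759×10⁷ m.
r_a = 12280 + 45620 = 57900 km = 5.7900×10⁷ m.
Semi-major axis a = (r_p + r_a)/2 = (13759 + 57900)/2 = 35830 km = 3.583×10⁷ m.
By Kepler's third law T = 2π√(a³/μ) = 2π × 5.409×10³ = 3.399×10⁴ s.
= 566.5 min.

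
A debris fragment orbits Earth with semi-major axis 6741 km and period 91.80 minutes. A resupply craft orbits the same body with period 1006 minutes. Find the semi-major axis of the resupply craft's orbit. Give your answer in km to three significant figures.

Kepler's third law: a³ ∝ T², so a₂ = a₁ (T₂/T₁)^(2/3).
T₂/T₁ = 10.96, (T₂/T₁)^(2/3) = 4.934.
a₂ = 6741 × 4.934 = 33260 km.

a₂ ≈ 33300 km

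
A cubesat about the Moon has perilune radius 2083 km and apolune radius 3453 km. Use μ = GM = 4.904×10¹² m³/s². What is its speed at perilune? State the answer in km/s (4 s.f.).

v ≈ 1.714 km/s

Semi-major axis a = (r_p + r_a)/2 = 2768.0 km = 2.768×10⁶ m.
Vis-viva: v² = μ(2/r − 1/a) = 4.904×10¹² × (9.602×10⁻⁷ − 3.613×10⁻⁷) = 2.937×10⁶ m²/s².
v = 1714 m/s = 1.714 km/s.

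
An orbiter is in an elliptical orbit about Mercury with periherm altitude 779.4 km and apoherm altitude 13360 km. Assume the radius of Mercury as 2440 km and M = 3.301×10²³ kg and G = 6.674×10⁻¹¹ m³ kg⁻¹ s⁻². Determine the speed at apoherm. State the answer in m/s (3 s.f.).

v ≈ 687 m/s

μ = GM = 6.674×10⁻¹¹ × 3.301×10²³ = 2.203×10¹³ m³/s².
r_p = 2440 + 779.4 = 3219.4 km = 3.2194×10⁶ m.
r_a = 2440 + 13360 = 15800 km = 1.5800×10⁷ m.
Semi-major axis a = (r_p + r_a)/2 = 9509.7 km = 9.510×10⁶ m.
Vis-viva: v² = μ(2/r − 1/a) = 2.203×10¹³ × (1.266×10⁻⁷ − 1.052×10⁻⁷) = 4.720×10⁵ m²/s².
v = 687.1 m/s.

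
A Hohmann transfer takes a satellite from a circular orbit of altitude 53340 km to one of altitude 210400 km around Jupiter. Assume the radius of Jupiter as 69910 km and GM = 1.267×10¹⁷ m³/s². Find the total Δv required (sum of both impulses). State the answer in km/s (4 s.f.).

Δv_total ≈ 10.37 km/s

r₁ = 69910 + 53340 = 123250 km = 1.2325×10⁸ m.
r₂ = 69910 + 210400 = 280310 km = 2.8031×10⁸ m.
Transfer ellipse a_t = (r₁ + r₂)/2 = 2.018×10⁸ m.
At r₁: circular v_c1 = √(μ/r₁) = 32060 m/s; transfer-perijove v_p = √[μ(2/r₁ − 1/a_t)] = 37790 m/s.
Δv₁ = v_p − v_c1 = 5728 m/s.
At r₂: circular v_c2 = √(μ/r₂) = 21260 m/s; transfer-apojove v_a = √[μ(2/r₂ − 1/a_t)] = 16620 m/s.
Δv₂ = v_c2 − v_a = 4644 m/s.
Total Δv = Δv₁ + Δv₂ = 10370 m/s = 10.37 km/s.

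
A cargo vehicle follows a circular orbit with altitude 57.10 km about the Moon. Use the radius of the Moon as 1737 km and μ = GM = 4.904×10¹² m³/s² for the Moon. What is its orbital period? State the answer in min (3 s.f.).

r = 1737 + 57.10 = 1794.1 km = 1.7941×10⁶ m.
Kepler's third law: T = 2π√(r³/μ) = 2π√((1.794×10⁶)³ / 4.904×10¹²).
r³/μ = 1.178×10⁶ s², so T = 2π × 1.085×10³ = 6.818×10³ s.
Converting: 6.818×10³ s ÷ 60.00 = 113.6 min.

T ≈ 114 min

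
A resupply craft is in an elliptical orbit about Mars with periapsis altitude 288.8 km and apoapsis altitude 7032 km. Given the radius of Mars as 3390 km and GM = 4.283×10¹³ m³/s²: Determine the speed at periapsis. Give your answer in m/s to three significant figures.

v ≈ 4150 m/s

r_p = 3390 + 288.8 = 3678.8 km = 3.6788×10⁶ m.
r_a = 3390 + 7032 = 10422 km = 1.0422×10⁷ m.
Semi-major axis a = (r_p + r_a)/2 = 7050.4 km = 7.050×10⁶ m.
Vis-viva: v² = μ(2/r − 1/a) = 4.283×10¹³ × (5.437×10⁻⁷ − 1.418×10⁻⁷) = 1.721×10⁷ m²/s².
v = 4148 m/s.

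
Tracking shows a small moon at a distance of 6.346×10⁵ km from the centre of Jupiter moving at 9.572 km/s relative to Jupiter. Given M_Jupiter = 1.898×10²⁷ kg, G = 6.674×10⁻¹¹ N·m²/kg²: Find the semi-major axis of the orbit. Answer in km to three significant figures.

a ≈ 4.12×10⁵ km

μ = GM = 6.674×10⁻¹¹ × 1.898×10²⁷ = 1.267×10¹⁷ m³/s².
r = 6.346×10⁸ m.
Vis-viva rearranged: 1/a = 2/r − v²/μ = 3.152×10⁻⁹ − 7.233×10⁻¹⁰ = 2.428×10⁻⁹ m⁻¹.
a = 4.118×10⁸ m = 4.1181×10⁵ km.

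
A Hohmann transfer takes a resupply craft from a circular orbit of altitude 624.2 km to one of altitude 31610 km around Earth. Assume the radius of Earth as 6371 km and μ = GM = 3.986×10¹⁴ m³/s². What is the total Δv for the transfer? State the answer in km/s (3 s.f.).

r₁ = 6371 + 624.2 = 6995.2 km = 6.9952×10⁶ m.
r₂ = 6371 + 31610 = 37981 km = 3.7981×10⁷ m.
Transfer ellipse a_t = (r₁ + r₂)/2 = 2.249×10⁷ m.
At r₁: circular v_c1 = √(μ/r₁) = 7549 m/s; transfer-perigee v_p = √[μ(2/r₁ − 1/a_t)] = 9810 m/s.
Δv₁ = v_p − v_c1 = 2262 m/s.
At r₂: circular v_c2 = √(μ/r₂) = 3240 m/s; transfer-apogee v_a = √[μ(2/r₂ − 1/a_t)] = 1807 m/s.
Δv₂ = v_c2 − v_a = 1433 m/s.
Total Δv = Δv₁ + Δv₂ = 3694 m/s = 3.694 km/s.

Δv_total ≈ 3.69 km/s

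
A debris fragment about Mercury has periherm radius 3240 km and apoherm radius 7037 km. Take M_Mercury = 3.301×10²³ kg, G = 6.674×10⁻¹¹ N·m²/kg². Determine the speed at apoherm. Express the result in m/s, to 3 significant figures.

μ = GM = 6.674×10⁻¹¹ × 3.301×10²³ = 2.203×10¹³ m³/s².
Semi-major axis a = (r_p + r_a)/2 = 5138.5 km = 5.138×10⁶ m.
Vis-viva: v² = μ(2/r − 1/a) = 2.203×10¹³ × (2.842×10⁻⁷ − 1.946×10⁻⁷) = 1.974×10⁶ m²/s².
v = 1405 m/s.

v ≈ 1410 m/s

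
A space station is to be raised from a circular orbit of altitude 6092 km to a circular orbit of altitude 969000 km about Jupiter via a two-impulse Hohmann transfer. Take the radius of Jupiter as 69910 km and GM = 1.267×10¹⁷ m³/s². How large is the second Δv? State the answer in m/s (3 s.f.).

Δv ≈ 6970 m/s

r₁ = 69910 + 6092 = 76002 km = 7.6002×10⁷ m.
r₂ = 69910 + 969000 = 1038900 km = 1.0389×10⁹ m.
Transfer ellipse a_t = (r₁ + r₂)/2 = 5.575×10⁸ m.
At r₁: circular v_c1 = √(μ/r₁) = 40830 m/s; transfer-perijove v_p = √[μ(2/r₁ − 1/a_t)] = 55740 m/s.
At r₂: circular v_c2 = √(μ/r₂) = 11040 m/s; transfer-apojove v_a = √[μ(2/r₂ − 1/a_t)] = 4078 m/s.
Δv₂ = v_c2 − v_a = 6966 m/s.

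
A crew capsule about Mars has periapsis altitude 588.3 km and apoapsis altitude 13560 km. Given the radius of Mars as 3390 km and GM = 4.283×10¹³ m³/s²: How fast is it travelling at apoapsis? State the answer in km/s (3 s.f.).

r_p = 3390 + 588.3 = 3978.3 km = 3.9783×10⁶ m.
r_a = 3390 + 13560 = 16950 km = 1.6950×10⁷ m.
Semi-major axis a = (r_p + r_a)/2 = 10464 km = 1.046×10⁷ m.
Vis-viva: v² = μ(2/r − 1/a) = 4.283×10¹³ × (1.180×10⁻⁷ − 9.556×10⁻⁸) = 9.607×10⁵ m²/s².
v = 980.1 m/s = 0.9801 km/s.

v ≈ 0.98 km/s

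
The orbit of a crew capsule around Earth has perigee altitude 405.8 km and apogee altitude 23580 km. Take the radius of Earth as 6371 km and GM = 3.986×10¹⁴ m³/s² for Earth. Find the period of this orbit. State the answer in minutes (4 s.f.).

r_p = 6371 + 405.8 = 6776.8 km = 6.7768×10⁶ m.
r_a = 6371 + 23580 = 29951 km = 2.9951×10⁷ m.
Semi-major axis a = (r_p + r_a)/2 = (6776.8 + 29951)/2 = 18364 km = 1.836×10⁷ m.
By Kepler's third law T = 2π√(a³/μ) = 2π × 3.942×10³ = 2.477×10⁴ s.
= 412.8 minutes.

T ≈ 412.8 minutes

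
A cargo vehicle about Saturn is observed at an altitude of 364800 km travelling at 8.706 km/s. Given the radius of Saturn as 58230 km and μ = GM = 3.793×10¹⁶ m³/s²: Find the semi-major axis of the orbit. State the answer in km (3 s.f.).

r = 58230 + 364800 = 4.2303×10⁵ km = 4.230×10⁸ m.
Specific orbital energy ε = v²/2 − μ/r = (8706)²/2 − 3.793×10¹⁶/4.230×10⁸ = -5.177×10⁷ J/kg.
Since ε = −μ/(2a), a = −μ/(2ε) = 3.664×10⁸ m = 3.6636×10⁵ km.

a ≈ 3.66×10⁵ km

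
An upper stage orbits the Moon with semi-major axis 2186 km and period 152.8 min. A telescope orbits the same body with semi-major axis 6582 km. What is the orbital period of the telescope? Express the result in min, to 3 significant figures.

T₂ ≈ 798 min

Kepler's third law: T² ∝ a³, so T₂ = T₁ (a₂/a₁)^(3/2).
a₂/a₁ = 3.011, (a₂/a₁)^(3/2) = 5.225.
T₂ = 152.8 × 5.225 = 798.3 min.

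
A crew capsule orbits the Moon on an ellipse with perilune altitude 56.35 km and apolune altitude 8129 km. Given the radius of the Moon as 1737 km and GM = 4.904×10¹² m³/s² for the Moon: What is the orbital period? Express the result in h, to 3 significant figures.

T ≈ 11.1 h

r_p = 1737 + 56.35 = 1793.3 km = 1.7934×10⁶ m.
r_a = 1737 + 8129 = 9866.0 km = 9.8660×10⁶ m.
Semi-major axis a = (r_p + r_a)/2 = (1793.3 + 9866.0)/2 = 5829.7 km = 5.830×10⁶ m.
By Kepler's third law T = 2π√(a³/μ) = 2π × 6.356×10³ = 3.994×10⁴ s.
= 11.09 h.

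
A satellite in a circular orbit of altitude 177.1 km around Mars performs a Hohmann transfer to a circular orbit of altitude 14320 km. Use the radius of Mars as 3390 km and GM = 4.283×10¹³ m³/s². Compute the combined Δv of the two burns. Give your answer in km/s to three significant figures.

Δv_total ≈ 1.66 km/s

r₁ = 3390 + 177.1 = 3567.1 km = 3.5671×10⁶ m.
r₂ = 3390 + 14320 = 17710 km = 1.7710×10⁷ m.
Transfer ellipse a_t = (r₁ + r₂)/2 = 1.064×10⁷ m.
At r₁: circular v_c1 = √(μ/r₁) = 3465 m/s; transfer-periapsis v_p = √[μ(2/r₁ − 1/a_t)] = 4471 m/s.
Δv₁ = v_p − v_c1 = 1006 m/s.
At r₂: circular v_c2 = √(μ/r₂) = 1555 m/s; transfer-apoapsis v_a = √[μ(2/r₂ − 1/a_t)] = 900.5 m/s.
Δv₂ = v_c2 − v_a = 654.6 m/s.
Total Δv = Δv₁ + Δv₂ = 1660 m/s = 1.660 km/s.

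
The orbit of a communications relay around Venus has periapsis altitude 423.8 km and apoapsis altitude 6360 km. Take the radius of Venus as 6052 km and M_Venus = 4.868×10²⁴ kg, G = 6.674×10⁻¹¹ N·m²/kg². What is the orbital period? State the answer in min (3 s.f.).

μ = GM = 6.674×10⁻¹¹ × 4.868×10²⁴ = 3.249×10¹⁴ m³/s².
r_p = 6052 + 423.8 = 6475.8 km = 6.4758×10⁶ m.
r_a = 6052 + 6360 = 12412 km = 1.2412×10⁷ m.
Semi-major axis a = (r_p + r_a)/2 = (6475.8 + 12412)/2 = 9443.9 km = 9.444×10⁶ m.
By Kepler's third law T = 2π√(a³/μ) = 2π × 1.610×10³ = 1.012×10⁴ s.
= 168.6 min.

T ≈ 169 min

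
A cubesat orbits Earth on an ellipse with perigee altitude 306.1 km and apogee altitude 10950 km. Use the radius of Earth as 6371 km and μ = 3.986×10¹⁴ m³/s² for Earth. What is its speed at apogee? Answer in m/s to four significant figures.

r_p = 6371 + 306.1 = 6677.1 km = 6.6771×10⁶ m.
r_a = 6371 + 10950 = 17321 km = 1.7321×10⁷ m.
Semi-major axis a = (r_p + r_a)/2 = 11999 km = 1.200×10⁷ m.
Vis-viva: v² = μ(2/r − 1/a) = 3.986×10¹⁴ × (1.155×10⁻⁷ − 8.334×10⁻⁸) = 1.281×10⁷ m²/s².
v = 3579 m/s.

v ≈ 3579 m/s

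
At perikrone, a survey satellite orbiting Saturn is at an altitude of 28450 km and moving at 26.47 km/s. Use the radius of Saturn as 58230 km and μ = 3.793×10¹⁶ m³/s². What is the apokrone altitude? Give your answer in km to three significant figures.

r_p = 58230 + 28450 = 86680 km = 8.668×10⁷ m.
Specific energy ε = v²/2 − μ/r = -8.726×10⁷ J/kg, so a = −μ/(2ε) = 2.173×10⁸ m.
The apsides satisfy r_p + r_a = 2a, so the apokrone radius is 2a − r_p = 3.480×10⁸ m = 3.4802×10⁵ km.
Apokrone altitude = 3.4802×10⁵ − 58230 = 2.8979×10⁵ km.

apokrone altitude ≈ 2.90×10⁵ km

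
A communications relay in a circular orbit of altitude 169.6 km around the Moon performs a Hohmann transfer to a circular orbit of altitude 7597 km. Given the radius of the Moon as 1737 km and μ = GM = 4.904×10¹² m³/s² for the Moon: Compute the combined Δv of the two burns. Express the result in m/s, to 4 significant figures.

Δv_total ≈ 765.7 m/s

r₁ = 1737 + 169.6 = 1906.6 km = 1.9066×10⁶ m.
r₂ = 1737 + 7597 = 9334.0 km = 9.3340×10⁶ m.
Transfer ellipse a_t = (r₁ + r₂)/2 = 5.620×10⁶ m.
At r₁: circular v_c1 = √(μ/r₁) = 1604 m/s; transfer-perilune v_p = √[μ(2/r₁ − 1/a_t)] = 2067 m/s.
Δv₁ = v_p − v_c1 = 463.0 m/s.
At r₂: circular v_c2 = √(μ/r₂) = 724.8 m/s; transfer-apolune v_a = √[μ(2/r₂ − 1/a_t)] = 422.2 m/s.
Δv₂ = v_c2 − v_a = 302.7 m/s.
Total Δv = Δv₁ + Δv₂ = 765.7 m/s.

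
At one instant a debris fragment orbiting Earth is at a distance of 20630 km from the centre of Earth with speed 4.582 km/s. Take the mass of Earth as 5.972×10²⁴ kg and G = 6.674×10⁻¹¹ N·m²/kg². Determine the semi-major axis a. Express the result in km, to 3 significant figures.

a ≈ 22600 km

μ = GM = 6.674×10⁻¹¹ × 5.972×10²⁴ = 3.986×10¹⁴ m³/s².
r = 2.063×10⁷ m.
Specific orbital energy ε = v²/2 − μ/r = (4582)²/2 − 3.986×10¹⁴/2.063×10⁷ = -8.823×10⁶ J/kg.
Since ε = −μ/(2a), a = −μ/(2ε) = 2.259×10⁷ m = 22588 km.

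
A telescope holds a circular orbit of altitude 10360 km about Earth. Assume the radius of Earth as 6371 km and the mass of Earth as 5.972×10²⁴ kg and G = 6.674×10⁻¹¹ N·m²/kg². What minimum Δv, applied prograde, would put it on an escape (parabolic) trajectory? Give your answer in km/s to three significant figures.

μ = GM = 6.674×10⁻¹¹ × 5.972×10²⁴ = 3.986×10¹⁴ m³/s².
r = 6371 + 10360 = 16731 km = 1.6731×10⁷ m.
Circular speed v_c = √(μ/r) = 4881 m/s.
Escape speed v_esc = √(2μ/r) = √2 × v_c = 6903 m/s.
Δv = v_esc − v_c = 2022 m/s = 2.022 km/s.

Δv ≈ 2.02 km/s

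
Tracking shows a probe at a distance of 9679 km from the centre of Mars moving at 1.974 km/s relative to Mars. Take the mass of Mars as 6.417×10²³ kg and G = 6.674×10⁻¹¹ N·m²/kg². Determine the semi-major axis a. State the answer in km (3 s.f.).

μ = GM = 6.674×10⁻¹¹ × 6.417×10²³ = 4.283×10¹³ m³/s².
r = 9.679×10⁶ m.
Vis-viva rearranged: 1/a = 2/r − v²/μ = 2.066×10⁻⁷ − 9.099×10⁻⁸ = 1.156×10⁻⁷ m⁻¹.
a = 8.647×10⁶ m = 8647.0 km.

a ≈ 8650 km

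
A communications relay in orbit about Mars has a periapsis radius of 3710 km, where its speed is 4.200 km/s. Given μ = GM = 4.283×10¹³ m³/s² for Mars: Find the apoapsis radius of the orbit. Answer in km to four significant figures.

r_p = 3.710×10⁶ m.
Specific energy ε = v²/2 − μ/r = -2.724×10⁶ J/kg, so a = −μ/(2ε) = 7.860×10⁶ m.
The apsides satisfy r_p + r_a = 2a, so the apoapsis radius is 2a − r_p = 1.201×10⁷ m = 12010 km.

apoapsis radius ≈ 12010 km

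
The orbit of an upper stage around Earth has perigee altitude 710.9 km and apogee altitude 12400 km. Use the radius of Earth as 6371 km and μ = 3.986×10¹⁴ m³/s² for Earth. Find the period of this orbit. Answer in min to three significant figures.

r_p = 6371 + 710.9 = 7081.9 km = 7.0819×10⁶ m.
r_a = 6371 + 12400 = 18771 km = 1.8771×10⁷ m.
Semi-major axis a = (r_p + r_a)/2 = (7081.9 + 18771)/2 = 12926 km = 1.293×10⁷ m.
By Kepler's third law T = 2π√(a³/μ) = 2π × 2.328×10³ = 1.463×10⁴ s.
= 243.8 min.

T ≈ 244 min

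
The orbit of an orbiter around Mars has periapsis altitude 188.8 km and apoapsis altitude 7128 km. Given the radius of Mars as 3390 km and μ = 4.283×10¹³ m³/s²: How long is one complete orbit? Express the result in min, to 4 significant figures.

T ≈ 299.4 min

r_p = 3390 + 188.8 = 3578.8 km = 3.5788×10⁶ m.
r_a = 3390 + 7128 = 10518 km = 1.0518×10⁷ m.
Semi-major axis a = (r_p + r_a)/2 = (3578.8 + 10518)/2 = 7048.4 km = 7.048×10⁶ m.
By Kepler's third law T = 2π√(a³/μ) = 2π × 2.859×10³ = 1.797×10⁴ s.
= 299.4 min.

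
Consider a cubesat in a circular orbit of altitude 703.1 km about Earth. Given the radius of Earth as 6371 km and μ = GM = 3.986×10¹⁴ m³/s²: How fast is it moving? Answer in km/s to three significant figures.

r = 6371 + 703.1 = 7074.1 km = 7.0741×10⁶ m.
For a circular orbit v = √(μ/r) = √(3.986×10¹⁴ / 7.074×10⁶) = √(5.635×10⁷) = 7506 m/s.
That is 7.506 km/s.

v ≈ 7.51 km/s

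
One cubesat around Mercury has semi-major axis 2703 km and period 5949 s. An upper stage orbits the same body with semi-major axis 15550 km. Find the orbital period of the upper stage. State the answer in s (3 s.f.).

T₂ ≈ 82100 s

Kepler's third law: T² ∝ a³, so T₂ = T₁ (a₂/a₁)^(3/2).
a₂/a₁ = 5.753, (a₂/a₁)^(3/2) = 13.80.
T₂ = 5949 × 13.80 = 82090 s.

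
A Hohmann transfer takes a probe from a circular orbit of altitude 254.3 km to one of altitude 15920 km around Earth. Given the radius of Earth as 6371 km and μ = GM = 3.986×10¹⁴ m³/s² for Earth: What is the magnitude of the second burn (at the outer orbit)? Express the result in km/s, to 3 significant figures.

r₁ = 6371 + 254.3 = 6625.3 km = 6.6253×10⁶ m.
r₂ = 6371 + 15920 = 22291 km = 2.2291×10⁷ m.
Transfer ellipse a_t = (r₁ + r₂)/2 = 1.446×10⁷ m.
At r₁: circular v_c1 = √(μ/r₁) = 7757 m/s; transfer-perigee v_p = √[μ(2/r₁ − 1/a_t)] = 9631 m/s.
At r₂: circular v_c2 = √(μ/r₂) = 4229 m/s; transfer-apogee v_a = √[μ(2/r₂ − 1/a_t)] = 2863 m/s.
Δv₂ = v_c2 − v_a = 1366 m/s.
= 1.366 km/s.

Δv ≈ 1.37 km/s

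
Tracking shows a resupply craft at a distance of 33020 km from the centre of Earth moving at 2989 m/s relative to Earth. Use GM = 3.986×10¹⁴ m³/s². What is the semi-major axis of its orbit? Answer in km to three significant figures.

r = 3.302×10⁷ m.
Specific orbital energy ε = v²/2 − μ/r = (2989)²/2 − 3.986×10¹⁴/3.302×10⁷ = -7.604×10⁶ J/kg.
Since ε = −μ/(2a), a = −μ/(2ε) = 2.621×10⁷ m = 26208 km.

a ≈ 26200 km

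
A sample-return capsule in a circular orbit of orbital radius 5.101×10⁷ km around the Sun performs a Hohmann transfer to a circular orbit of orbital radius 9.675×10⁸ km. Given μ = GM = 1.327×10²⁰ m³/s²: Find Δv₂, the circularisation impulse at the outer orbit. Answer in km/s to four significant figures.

r₁ = 5.101×10⁷ km = 5.101×10¹⁰ m.
r₂ = 9.675×10⁸ km = 9.675×10¹¹ m.
Transfer ellipse a_t = (r₁ + r₂)/2 = 5.093×10¹¹ m.
At r₁: circular v_c1 = √(μ/r₁) = 51000 m/s; transfer-perihelion v_p = √[μ(2/r₁ − 1/a_t)] = 70300 m/s.
At r₂: circular v_c2 = √(μ/r₂) = 11710 m/s; transfer-aphelion v_a = √[μ(2/r₂ − 1/a_t)] = 3707 m/s.
Δv₂ = v_c2 − v_a = 8005 m/s.
= 8.005 km/s.

Δv ≈ 8.005 km/s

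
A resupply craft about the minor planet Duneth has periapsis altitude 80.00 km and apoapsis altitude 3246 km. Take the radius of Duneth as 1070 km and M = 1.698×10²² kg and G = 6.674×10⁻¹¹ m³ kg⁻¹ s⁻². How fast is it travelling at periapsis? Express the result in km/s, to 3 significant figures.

v ≈ 1.25 km/s

μ = GM = 6.674×10⁻¹¹ × 1.698×10²² = 1.133×10¹² m³/s².
r_p = 1070 + 80.00 = 1150.0 km = 1.1500×10⁶ m.
r_a = 1070 + 3246 = 4316.0 km = 4.3160×10⁶ m.
Semi-major axis a = (r_p + r_a)/2 = 2733.0 km = 2.733×10⁶ m.
Vis-viva: v² = μ(2/r − 1/a) = 1.133×10¹² × (1.739×10⁻⁶ − 3.659×10⁻⁷) = 1.556×10⁶ m²/s².
v = 1247 m/s = 1.247 km/s.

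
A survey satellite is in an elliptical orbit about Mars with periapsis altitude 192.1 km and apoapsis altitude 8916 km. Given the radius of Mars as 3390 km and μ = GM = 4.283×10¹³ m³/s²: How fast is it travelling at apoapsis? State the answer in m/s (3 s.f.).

v ≈ 1250 m/s

r_p = 3390 + 192.1 = 3582.1 km = 3.5821×10⁶ m.
r_a = 3390 + 8916 = 12306 km = 1.2306×10⁷ m.
Semi-major axis a = (r_p + r_a)/2 = 7944.1 km = 7.944×10⁶ m.
Vis-viva: v² = μ(2/r − 1/a) = 4.283×10¹³ × (1.625×10⁻⁷ − 1.259×10⁻⁷) = 1.569×10⁶ m²/s².
v = 1253 m/s.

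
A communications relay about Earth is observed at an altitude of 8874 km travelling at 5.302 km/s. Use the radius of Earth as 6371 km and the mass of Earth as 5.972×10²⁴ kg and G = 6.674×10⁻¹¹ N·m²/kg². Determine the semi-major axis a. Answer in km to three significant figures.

a ≈ 16500 km

μ = GM = 6.674×10⁻¹¹ × 5.972×10²⁴ = 3.986×10¹⁴ m³/s².
r = 6371 + 8874 = 15245 km = 1.524×10⁷ m.
Specific orbital energy ε = v²/2 − μ/r = (5302)²/2 − 3.986×10¹⁴/1.524×10⁷ = -1.209×10⁷ J/kg.
Since ε = −μ/(2a), a = −μ/(2ε) = 1.649×10⁷ m = 16485 km.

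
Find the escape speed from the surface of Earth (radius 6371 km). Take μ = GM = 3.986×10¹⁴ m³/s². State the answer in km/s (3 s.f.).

r = R = 6.371×10⁶ m.
Escape speed v_esc = √(2μ/r) = √(2 × 3.986×10¹⁴ / 6.371×10⁶) = √(1.251×10⁸) = 11190 m/s.
= 11.19 km/s.

v_esc ≈ 11.2 km/s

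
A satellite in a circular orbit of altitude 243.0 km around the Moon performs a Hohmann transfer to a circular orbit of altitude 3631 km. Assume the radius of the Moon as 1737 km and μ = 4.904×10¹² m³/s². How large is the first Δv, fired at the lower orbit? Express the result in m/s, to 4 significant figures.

Δv ≈ 328.5 m/s

r₁ = 1737 + 243.0 = 1980.0 km = 1.9800×10⁶ m.
r₂ = 1737 + 3631 = 5368.0 km = 5.3680×10⁶ m.
Transfer ellipse a_t = (r₁ + r₂)/2 = 3.674×10⁶ m.
At r₁: circular v_c1 = √(μ/r₁) = 1574 m/s; transfer-perilune v_p = √[μ(2/r₁ − 1/a_t)] = 1902 m/s.
Δv₁ = v_p − v_c1 = 328.5 m/s.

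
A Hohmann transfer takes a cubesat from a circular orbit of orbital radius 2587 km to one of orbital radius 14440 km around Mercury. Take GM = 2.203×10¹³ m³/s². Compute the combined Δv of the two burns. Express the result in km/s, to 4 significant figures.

Δv_total ≈ 1.437 km/s

r₁ = 2587 km = 2.587×10⁶ m.
r₂ = 14440 km = 1.444×10⁷ m.
Transfer ellipse a_t = (r₁ + r₂)/2 = 8.514×10⁶ m.
At r₁: circular v_c1 = √(μ/r₁) = 2918 m/s; transfer-periherm v_p = √[μ(2/r₁ − 1/a_t)] = 3800 m/s.
Δv₁ = v_p − v_c1 = 882.3 m/s.
At r₂: circular v_c2 = √(μ/r₂) = 1235 m/s; transfer-apoherm v_a = √[μ(2/r₂ − 1/a_t)] = 680.9 m/s.
Δv₂ = v_c2 − v_a = 554.3 m/s.
Total Δv = Δv₁ + Δv₂ = 1437 m/s = 1.437 km/s.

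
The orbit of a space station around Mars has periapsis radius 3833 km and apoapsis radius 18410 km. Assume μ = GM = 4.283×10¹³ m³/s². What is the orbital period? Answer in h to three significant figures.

Semi-major axis a = (r_p + r_a)/2 = (3833.0 + 18410)/2 = 11122 km = 1.112×10⁷ m.
By Kepler's third law T = 2π√(a³/μ) = 2π × 5.667×10³ = 3.561×10⁴ s.
= 9.891 h.

T ≈ 9.89 h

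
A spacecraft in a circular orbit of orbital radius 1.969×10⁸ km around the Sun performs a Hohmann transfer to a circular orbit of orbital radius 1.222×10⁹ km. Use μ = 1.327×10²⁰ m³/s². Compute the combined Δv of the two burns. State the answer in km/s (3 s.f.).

Δv_total ≈ 13.0 km/s

r₁ = 1.969×10⁸ km = 1.969×10¹¹ m.
r₂ = 1.222×10⁹ km = 1.222×10¹² m.
Transfer ellipse a_t = (r₁ + r₂)/2 = 7.094×10¹¹ m.
At r₁: circular v_c1 = √(μ/r₁) = 25960 m/s; transfer-perihelion v_p = √[μ(2/r₁ − 1/a_t)] = 34070 m/s.
Δv₁ = v_p − v_c1 = 8111 m/s.
At r₂: circular v_c2 = √(μ/r₂) = 10420 m/s; transfer-aphelion v_a = √[μ(2/r₂ − 1/a_t)] = 5490 m/s.
Δv₂ = v_c2 − v_a = 4931 m/s.
Total Δv = Δv₁ + Δv₂ = 13040 m/s = 13.04 km/s.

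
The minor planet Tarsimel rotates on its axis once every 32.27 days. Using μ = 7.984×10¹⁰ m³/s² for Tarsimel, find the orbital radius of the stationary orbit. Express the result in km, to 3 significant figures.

r_sync ≈ 25100 km

T = 32.27 days = 2.788×10⁶ s.
A synchronous orbit has period T, so by Kepler's third law a = (μT²/4π²)^(1/3).
μT²/4π² = 7.984×10¹⁰ × (2.788×10⁶)² / 39.48 = 1.572×10²² m³.
a = 2.505×10⁷ m = 25051 km.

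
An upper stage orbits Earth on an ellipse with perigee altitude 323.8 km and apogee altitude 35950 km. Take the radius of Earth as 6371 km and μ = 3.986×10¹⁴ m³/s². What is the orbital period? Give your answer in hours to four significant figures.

r_p = 6371 + 323.8 = 6694.8 km = 6.6948×10⁶ m.
r_a = 6371 + 35950 = 42321 km = 4.2321×10⁷ m.
Semi-major axis a = (r_p + r_a)/2 = (6694.8 + 42321)/2 = 24508 km = 2.451×10⁷ m.
By Kepler's third law T = 2π√(a³/μ) = 2π × 6.077×10³ = 3.818×10⁴ s.
= 10.61 hours.

T ≈ 10.61 hours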